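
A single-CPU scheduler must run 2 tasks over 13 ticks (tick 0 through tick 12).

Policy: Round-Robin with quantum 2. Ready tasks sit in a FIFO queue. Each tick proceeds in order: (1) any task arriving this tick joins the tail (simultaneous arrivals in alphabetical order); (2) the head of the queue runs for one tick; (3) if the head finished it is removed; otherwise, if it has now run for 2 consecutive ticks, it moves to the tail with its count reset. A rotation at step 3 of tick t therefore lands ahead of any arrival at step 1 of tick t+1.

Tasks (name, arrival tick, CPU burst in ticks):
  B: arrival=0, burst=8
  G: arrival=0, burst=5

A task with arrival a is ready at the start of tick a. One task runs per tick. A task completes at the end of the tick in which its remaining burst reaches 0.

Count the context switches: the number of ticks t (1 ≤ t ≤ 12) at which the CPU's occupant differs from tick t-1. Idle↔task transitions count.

context switches = 6

t=0: queue=[B,G] q_used=0 → run B
t=1: queue=[B,G] q_used=1 → run B
t=2: queue=[G,B] q_used=0 → run G
t=3: queue=[G,B] q_used=1 → run G
t=4: queue=[B,G] q_used=0 → run B
t=5: queue=[B,G] q_used=1 → run B
t=6: queue=[G,B] q_used=0 → run G
t=7: queue=[G,B] q_used=1 → run G
t=8: queue=[B,G] q_used=0 → run B
t=9: queue=[B,G] q_used=1 → run B
t=10: queue=[G,B] q_used=0 → run G
t=11: queue=[B] q_used=0 → run B
t=12: queue=[B] q_used=1 → run B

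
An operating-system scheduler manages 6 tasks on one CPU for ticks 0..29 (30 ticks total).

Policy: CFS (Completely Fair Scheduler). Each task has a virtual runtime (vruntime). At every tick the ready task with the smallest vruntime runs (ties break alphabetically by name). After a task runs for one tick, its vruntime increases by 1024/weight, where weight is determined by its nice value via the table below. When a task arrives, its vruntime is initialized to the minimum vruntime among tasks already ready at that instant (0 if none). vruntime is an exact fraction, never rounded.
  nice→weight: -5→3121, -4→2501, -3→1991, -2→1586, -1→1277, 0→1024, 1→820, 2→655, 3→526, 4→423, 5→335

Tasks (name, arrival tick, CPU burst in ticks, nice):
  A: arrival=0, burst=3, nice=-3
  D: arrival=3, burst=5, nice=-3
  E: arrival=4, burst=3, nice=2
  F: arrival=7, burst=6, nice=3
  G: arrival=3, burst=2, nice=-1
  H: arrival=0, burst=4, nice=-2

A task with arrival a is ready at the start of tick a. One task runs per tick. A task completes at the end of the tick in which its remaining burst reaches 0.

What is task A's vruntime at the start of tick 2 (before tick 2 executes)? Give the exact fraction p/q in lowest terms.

vruntime(A, start of tick 2) = 1024/1991

t=0: vr[A=0 H=0] → run A
t=1: vr[A=1024/1991 H=0] → run H
t=2: vr[A=1024/1991 H=512/793] → run A
t=3: vr[A=2048/1991 D=512/793 G=512/793 H=512/793] → run D
t=4: vr[A=2048/1991 D=1831424/1578863 E=512/793 G=512/793 H=512/793] → run E
t=5: vr[A=2048/1991 D=1831424/1578863 E=1147392/519415 G=512/793 H=512/793] → run G
t=6: vr[A=2048/1991 D=1831424/1578863 E=1147392/519415 G=1465856/1012661 H=512/793] → run H
t=7: vr[A=2048/1991 D=1831424/1578863 E=1147392/519415 F=2048/1991 G=1465856/1012661 H=1024/793] → run A
t=8: vr[D=1831424/1578863 E=1147392/519415 F=2048/1991 G=1465856/1012661 H=1024/793] → run F
t=9: vr[D=1831424/1578863 E=1147392/519415 F=1558016/523633 G=1465856/1012661 H=1024/793] → run D
t=10: vr[D=2643456/1578863 E=1147392/519415 F=1558016/523633 G=1465856/1012661 H=1024/793] → run H
t=11: vr[D=2643456/1578863 E=1147392/519415 F=1558016/523633 G=1465856/1012661 H=1536/793] → run G
t=12: vr[D=2643456/1578863 E=1147392/519415 F=1558016/523633 H=1536/793] → run D
t=13: vr[D=3455488/1578863 E=1147392/519415 F=1558016/523633 H=1536/793] → run H
t=14: vr[D=3455488/1578863 E=1147392/519415 F=1558016/523633] → run D
t=15: vr[D=4267520/1578863 E=1147392/519415 F=1558016/523633] → run E
t=16: vr[D=4267520/1578863 E=1959424/519415 F=1558016/523633] → run D
t=17: vr[E=1959424/519415 F=1558016/523633] → run F
t=18: vr[E=1959424/519415 F=2577408/523633] → run E
t=19: vr[F=2577408/523633] → run F
t=20: vr[F=3596800/523633] → run F
t=21: vr[F=4616192/523633] → run F
t=22: vr[F=5635584/523633] → run F
t=23: (idle)
t=24: (idle)
t=25: (idle)
t=26: (idle)
t=27: (idle)
t=28: (idle)
t=29: (idle)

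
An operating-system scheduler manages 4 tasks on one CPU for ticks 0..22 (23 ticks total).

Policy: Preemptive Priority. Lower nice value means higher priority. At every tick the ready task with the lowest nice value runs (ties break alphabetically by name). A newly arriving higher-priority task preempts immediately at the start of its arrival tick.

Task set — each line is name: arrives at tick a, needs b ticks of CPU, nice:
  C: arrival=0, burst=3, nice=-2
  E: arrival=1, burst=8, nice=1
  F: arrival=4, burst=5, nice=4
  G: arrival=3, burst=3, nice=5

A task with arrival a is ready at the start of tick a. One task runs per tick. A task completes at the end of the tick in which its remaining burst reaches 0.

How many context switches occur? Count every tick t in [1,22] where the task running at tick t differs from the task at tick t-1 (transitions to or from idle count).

context switches = 4

t=0: ready={C} → run C
t=1: ready={C,E} → run C
t=2: ready={C,E} → run C
t=3: ready={E,G} → run E
t=4: ready={E,F,G} → run E
t=5: ready={E,F,G} → run E
t=6: ready={E,F,G} → run E
t=7: ready={E,F,G} → run E
t=8: ready={E,F,G} → run E
t=9: ready={E,F,G} → run E
t=10: ready={E,F,G} → run E
t=11: ready={F,G} → run F
t=12: ready={F,G} → run F
t=13: ready={F,G} → run F
t=14: ready={F,G} → run F
t=15: ready={F,G} → run F
t=16: ready={G} → run G
t=17: ready={G} → run G
t=18: ready={G} → run G
t=19: (idle)
t=20: (idle)
t=21: (idle)
t=22: (idle)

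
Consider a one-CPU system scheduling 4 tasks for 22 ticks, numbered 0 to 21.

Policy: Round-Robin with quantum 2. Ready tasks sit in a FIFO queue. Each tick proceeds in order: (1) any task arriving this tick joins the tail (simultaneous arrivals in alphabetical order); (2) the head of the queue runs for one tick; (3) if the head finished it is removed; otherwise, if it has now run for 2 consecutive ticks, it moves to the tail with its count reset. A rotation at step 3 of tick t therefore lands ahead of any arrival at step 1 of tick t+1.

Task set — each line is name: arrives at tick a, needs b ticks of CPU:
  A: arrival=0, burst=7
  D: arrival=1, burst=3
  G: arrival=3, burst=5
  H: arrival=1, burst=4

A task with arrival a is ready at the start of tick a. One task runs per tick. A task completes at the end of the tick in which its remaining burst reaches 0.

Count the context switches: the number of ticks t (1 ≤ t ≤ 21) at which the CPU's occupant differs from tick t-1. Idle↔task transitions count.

t=0: queue=[A] q_used=0 → run A
t=1: queue=[A,D,H] q_used=1 → run A
t=2: queue=[D,H,A] q_used=0 → run D
t=3: queue=[D,H,A,G] q_used=1 → run D
t=4: queue=[H,A,G,D] q_used=0 → run H
t=5: queue=[H,A,G,D] q_used=1 → run H
t=6: queue=[A,G,D,H] q_used=0 → run A
t=7: queue=[A,G,D,H] q_used=1 → run A
t=8: queue=[G,D,H,A] q_used=0 → run G
t=9: queue=[G,D,H,A] q_used=1 → run G
t=10: queue=[D,H,A,G] q_used=0 → run D
t=11: queue=[H,A,G] q_used=0 → run H
t=12: queue=[H,A,G] q_used=1 → run H
t=13: queue=[A,G] q_used=0 → run A
t=14: queue=[A,G] q_used=1 → run A
t=15: queue=[G,A] q_used=0 → run G
t=16: queue=[G,A] q_used=1 → run G
t=17: queue=[A,G] q_used=0 → run A
t=18: queue=[G] q_used=0 → run G
t=19: (idle)
t=20: (idle)
t=21: (idle)

context switches = 11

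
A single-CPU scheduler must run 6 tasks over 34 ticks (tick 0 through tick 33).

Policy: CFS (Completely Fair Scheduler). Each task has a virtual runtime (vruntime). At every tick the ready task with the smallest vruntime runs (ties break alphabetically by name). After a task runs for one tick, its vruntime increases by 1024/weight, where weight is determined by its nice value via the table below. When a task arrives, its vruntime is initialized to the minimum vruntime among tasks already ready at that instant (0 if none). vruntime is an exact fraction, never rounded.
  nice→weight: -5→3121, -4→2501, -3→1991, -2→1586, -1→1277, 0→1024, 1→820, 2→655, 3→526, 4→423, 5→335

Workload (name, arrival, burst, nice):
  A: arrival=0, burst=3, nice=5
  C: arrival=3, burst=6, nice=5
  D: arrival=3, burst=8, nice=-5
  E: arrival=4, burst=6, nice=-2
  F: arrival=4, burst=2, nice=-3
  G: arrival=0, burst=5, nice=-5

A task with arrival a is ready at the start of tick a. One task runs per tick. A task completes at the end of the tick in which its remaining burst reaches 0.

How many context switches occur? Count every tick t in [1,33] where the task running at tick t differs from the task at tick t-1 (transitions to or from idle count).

context switches = 24

t=0: vr[A=0 G=0] → run A
t=1: vr[A=1024/335 G=0] → run G
t=2: vr[A=1024/335 G=1024/3121] → run G
t=3: vr[A=1024/335 C=2048/3121 D=2048/3121 G=2048/3121] → run C
t=4: vr[A=1024/335 C=3881984/1045535 D=2048/3121 E=2048/3121 F=2048/3121 G=2048/3121] → run D
t=5: vr[A=1024/335 C=3881984/1045535 D=3072/3121 E=2048/3121 F=2048/3121 G=2048/3121] → run E
t=6: vr[A=1024/335 C=3881984/1045535 D=3072/3121 E=3222016/2474953 F=2048/3121 G=2048/3121] → run F
t=7: vr[A=1024/335 C=3881984/1045535 D=3072/3121 E=3222016/2474953 F=7273472/6213911 G=2048/3121] → run G
t=8: vr[A=1024/335 C=3881984/1045535 D=3072/3121 E=3222016/2474953 F=7273472/6213911 G=3072/3121] → run D
t=9: vr[A=1024/335 C=3881984/1045535 D=4096/3121 E=3222016/2474953 F=7273472/6213911 G=3072/3121] → run G
t=10: vr[A=1024/335 C=3881984/1045535 D=4096/3121 E=3222016/2474953 F=7273472/6213911 G=4096/3121] → run F
t=11: vr[A=1024/335 C=3881984/1045535 D=4096/3121 E=3222016/2474953 G=4096/3121] → run E
t=12: vr[A=1024/335 C=3881984/1045535 D=4096/3121 E=4819968/2474953 G=4096/3121] → run D
t=13: vr[A=1024/335 C=3881984/1045535 D=5120/3121 E=4819968/2474953 G=4096/3121] → run G
t=14: vr[A=1024/335 C=3881984/1045535 D=5120/3121 E=4819968/2474953] → run D
t=15: vr[A=1024/335 C=3881984/1045535 D=6144/3121 E=4819968/2474953] → run E
t=16: vr[A=1024/335 C=3881984/1045535 D=6144/3121 E=6417920/2474953] → run D
t=17: vr[A=1024/335 C=3881984/1045535 D=7168/3121 E=6417920/2474953] → run D
t=18: vr[A=1024/335 C=3881984/1045535 D=8192/3121 E=6417920/2474953] → run E
t=19: vr[A=1024/335 C=3881984/1045535 D=8192/3121 E=8015872/2474953] → run D
t=20: vr[A=1024/335 C=3881984/1045535 D=9216/3121 E=8015872/2474953] → run D
t=21: vr[A=1024/335 C=3881984/1045535 E=8015872/2474953] → run A
t=22: vr[A=2048/335 C=3881984/1045535 E=8015872/2474953] → run E
t=23: vr[A=2048/335 C=3881984/1045535 E=9613824/2474953] → run C
t=24: vr[A=2048/335 C=7077888/1045535 E=9613824/2474953] → run E
t=25: vr[A=2048/335 C=7077888/1045535] → run A
t=26: vr[C=7077888/1045535] → run C
t=27: vr[C=10273792/1045535] → run C
t=28: vr[C=13469696/1045535] → run C
t=29: vr[C=3333120/209107] → run C
t=30: (idle)
t=31: (idle)
t=32: (idle)
t=33: (idle)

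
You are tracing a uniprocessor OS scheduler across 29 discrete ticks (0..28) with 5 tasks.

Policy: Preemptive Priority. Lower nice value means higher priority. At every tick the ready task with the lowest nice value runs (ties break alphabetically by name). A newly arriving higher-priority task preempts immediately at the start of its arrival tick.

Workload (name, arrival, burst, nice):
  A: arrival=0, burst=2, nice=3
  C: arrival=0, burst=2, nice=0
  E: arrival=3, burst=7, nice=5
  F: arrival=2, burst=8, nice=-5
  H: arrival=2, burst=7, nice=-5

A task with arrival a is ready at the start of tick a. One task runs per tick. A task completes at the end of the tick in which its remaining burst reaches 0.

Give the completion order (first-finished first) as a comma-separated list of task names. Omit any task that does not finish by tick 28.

completion order = C, F, H, A, E

t=0: ready={A,C} → run C
t=1: ready={A,C} → run C
t=2: ready={A,F,H} → run F
t=3: ready={A,E,F,H} → run F
t=4: ready={A,E,F,H} → run F
t=5: ready={A,E,F,H} → run F
t=6: ready={A,E,F,H} → run F
t=7: ready={A,E,F,H} → run F
t=8: ready={A,E,F,H} → run F
t=9: ready={A,E,F,H} → run F
t=10: ready={A,E,H} → run H
t=11: ready={A,E,H} → run H
t=12: ready={A,E,H} → run H
t=13: ready={A,E,H} → run H
t=14: ready={A,E,H} → run H
t=15: ready={A,E,H} → run H
t=16: ready={A,E,H} → run H
t=17: ready={A,E} → run A
t=18: ready={A,E} → run A
t=19: ready={E} → run E
t=20: ready={E} → run E
t=21: ready={E} → run E
t=22: ready={E} → run E
t=23: ready={E} → run E
t=24: ready={E} → run E
t=25: ready={E} → run E
t=26: (idle)
t=27: (idle)
t=28: (idle)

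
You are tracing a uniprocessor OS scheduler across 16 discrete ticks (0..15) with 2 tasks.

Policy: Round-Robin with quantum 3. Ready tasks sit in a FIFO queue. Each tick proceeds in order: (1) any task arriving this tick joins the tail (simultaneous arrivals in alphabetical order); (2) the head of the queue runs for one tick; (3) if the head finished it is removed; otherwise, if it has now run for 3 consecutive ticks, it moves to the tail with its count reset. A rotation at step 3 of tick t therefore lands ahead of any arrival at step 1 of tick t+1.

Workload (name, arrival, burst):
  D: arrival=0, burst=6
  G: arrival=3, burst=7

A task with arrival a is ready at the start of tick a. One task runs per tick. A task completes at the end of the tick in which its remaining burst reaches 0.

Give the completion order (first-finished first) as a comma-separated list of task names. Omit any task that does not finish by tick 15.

completion order = D, G

t=0: queue=[D] q_used=0 → run D
t=1: queue=[D] q_used=1 → run D
t=2: queue=[D] q_used=2 → run D
t=3: queue=[D,G] q_used=0 → run D
t=4: queue=[D,G] q_used=1 → run D
t=5: queue=[D,G] q_used=2 → run D
t=6: queue=[G] q_used=0 → run G
t=7: queue=[G] q_used=1 → run G
t=8: queue=[G] q_used=2 → run G
t=9: queue=[G] q_used=0 → run G
t=10: queue=[G] q_used=1 → run G
t=11: queue=[G] q_used=2 → run G
t=12: queue=[G] q_used=0 → run G
t=13: (idle)
t=14: (idle)
t=15: (idle)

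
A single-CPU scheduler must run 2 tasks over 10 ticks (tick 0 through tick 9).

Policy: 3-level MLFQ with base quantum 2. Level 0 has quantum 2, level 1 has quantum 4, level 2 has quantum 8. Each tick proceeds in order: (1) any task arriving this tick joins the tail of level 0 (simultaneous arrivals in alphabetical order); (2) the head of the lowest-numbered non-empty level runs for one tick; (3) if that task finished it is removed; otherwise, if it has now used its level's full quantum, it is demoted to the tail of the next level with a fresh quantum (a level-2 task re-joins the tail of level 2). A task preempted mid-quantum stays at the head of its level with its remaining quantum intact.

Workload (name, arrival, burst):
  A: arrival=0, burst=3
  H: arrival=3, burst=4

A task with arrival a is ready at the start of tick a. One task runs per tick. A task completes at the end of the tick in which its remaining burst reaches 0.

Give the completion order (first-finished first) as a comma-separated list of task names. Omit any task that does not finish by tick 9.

t=0: L0/L1/L2 = A/-/- → run A
t=1: L0/L1/L2 = A/-/- → run A
t=2: L0/L1/L2 = -/A/- → run A
t=3: L0/L1/L2 = H/-/- → run H
t=4: L0/L1/L2 = H/-/- → run H
t=5: L0/L1/L2 = -/H/- → run H
t=6: L0/L1/L2 = -/H/- → run H
t=7: (idle)
t=8: (idle)
t=9: (idle)

completion order = A, H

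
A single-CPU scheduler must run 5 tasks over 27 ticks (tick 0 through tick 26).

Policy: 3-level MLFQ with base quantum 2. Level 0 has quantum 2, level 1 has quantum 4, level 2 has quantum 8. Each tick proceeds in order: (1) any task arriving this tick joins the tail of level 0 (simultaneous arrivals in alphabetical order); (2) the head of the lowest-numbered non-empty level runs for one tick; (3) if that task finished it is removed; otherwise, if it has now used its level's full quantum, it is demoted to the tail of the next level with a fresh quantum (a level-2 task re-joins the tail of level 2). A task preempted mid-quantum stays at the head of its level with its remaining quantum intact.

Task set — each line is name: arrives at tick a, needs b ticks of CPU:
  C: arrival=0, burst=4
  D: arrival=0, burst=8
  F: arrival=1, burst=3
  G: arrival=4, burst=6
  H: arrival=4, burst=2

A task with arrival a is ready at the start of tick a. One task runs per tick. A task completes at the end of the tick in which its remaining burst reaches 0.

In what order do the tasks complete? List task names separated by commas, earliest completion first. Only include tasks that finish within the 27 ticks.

t=0: L0/L1/L2 = CD/-/- → run C
t=1: L0/L1/L2 = CDF/-/- → run C
t=2: L0/L1/L2 = DF/C/- → run D
t=3: L0/L1/L2 = DF/C/- → run D
t=4: L0/L1/L2 = FGH/CD/- → run F
t=5: L0/L1/L2 = FGH/CD/- → run F
t=6: L0/L1/L2 = GH/CDF/- → run G
t=7: L0/L1/L2 = GH/CDF/- → run G
t=8: L0/L1/L2 = H/CDFG/- → run H
t=9: L0/L1/L2 = H/CDFG/- → run H
t=10: L0/L1/L2 = -/CDFG/- → run C
t=11: L0/L1/L2 = -/CDFG/- → run C
t=12: L0/L1/L2 = -/DFG/- → run D
t=13: L0/L1/L2 = -/DFG/- → run D
t=14: L0/L1/L2 = -/DFG/- → run D
t=15: L0/L1/L2 = -/DFG/- → run D
t=16: L0/L1/L2 = -/FG/D → run F
t=17: L0/L1/L2 = -/G/D → run G
t=18: L0/L1/L2 = -/G/D → run G
t=19: L0/L1/L2 = -/G/D → run G
t=20: L0/L1/L2 = -/G/D → run G
t=21: L0/L1/L2 = -/-/D → run D
t=22: L0/L1/L2 = -/-/D → run D
t=23: (idle)
t=24: (idle)
t=25: (idle)
t=26: (idle)

completion order = H, C, F, G, D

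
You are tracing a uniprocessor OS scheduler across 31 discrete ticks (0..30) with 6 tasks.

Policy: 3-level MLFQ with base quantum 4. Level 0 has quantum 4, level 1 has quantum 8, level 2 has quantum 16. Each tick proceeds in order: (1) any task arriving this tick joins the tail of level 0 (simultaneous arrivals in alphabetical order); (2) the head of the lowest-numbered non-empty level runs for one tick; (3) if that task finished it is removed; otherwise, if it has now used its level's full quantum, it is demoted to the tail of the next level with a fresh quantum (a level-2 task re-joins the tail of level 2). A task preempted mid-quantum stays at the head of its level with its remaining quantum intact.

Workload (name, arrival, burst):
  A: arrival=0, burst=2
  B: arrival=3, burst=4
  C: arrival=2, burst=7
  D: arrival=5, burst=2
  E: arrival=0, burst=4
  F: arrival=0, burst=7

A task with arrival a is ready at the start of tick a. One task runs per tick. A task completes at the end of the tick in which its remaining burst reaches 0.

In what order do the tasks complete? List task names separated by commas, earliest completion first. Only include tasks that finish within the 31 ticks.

t=0: L0/L1/L2 = AEF/-/- → run A
t=1: L0/L1/L2 = AEF/-/- → run A
t=2: L0/L1/L2 = EFC/-/- → run E
t=3: L0/L1/L2 = EFCB/-/- → run E
t=4: L0/L1/L2 = EFCB/-/- → run E
t=5: L0/L1/L2 = EFCBD/-/- → run E
t=6: L0/L1/L2 = FCBD/-/- → run F
t=7: L0/L1/L2 = FCBD/-/- → run F
t=8: L0/L1/L2 = FCBD/-/- → run F
t=9: L0/L1/L2 = FCBD/-/- → run F
t=10: L0/L1/L2 = CBD/F/- → run C
t=11: L0/L1/L2 = CBD/F/- → run C
t=12: L0/L1/L2 = CBD/F/- → run C
t=13: L0/L1/L2 = CBD/F/- → run C
t=14: L0/L1/L2 = BD/FC/- → run B
t=15: L0/L1/L2 = BD/FC/- → run B
t=16: L0/L1/L2 = BD/FC/- → run B
t=17: L0/L1/L2 = BD/FC/- → run B
t=18: L0/L1/L2 = D/FC/- → run D
t=19: L0/L1/L2 = D/FC/- → run D
t=20: L0/L1/L2 = -/FC/- → run F
t=21: L0/L1/L2 = -/FC/- → run F
t=22: L0/L1/L2 = -/FC/- → run F
t=23: L0/L1/L2 = -/C/- → run C
t=24: L0/L1/L2 = -/C/- → run C
t=25: L0/L1/L2 = -/C/- → run C
t=26: (idle)
t=27: (idle)
t=28: (idle)
t=29: (idle)
t=30: (idle)

completion order = A, E, B, D, F, C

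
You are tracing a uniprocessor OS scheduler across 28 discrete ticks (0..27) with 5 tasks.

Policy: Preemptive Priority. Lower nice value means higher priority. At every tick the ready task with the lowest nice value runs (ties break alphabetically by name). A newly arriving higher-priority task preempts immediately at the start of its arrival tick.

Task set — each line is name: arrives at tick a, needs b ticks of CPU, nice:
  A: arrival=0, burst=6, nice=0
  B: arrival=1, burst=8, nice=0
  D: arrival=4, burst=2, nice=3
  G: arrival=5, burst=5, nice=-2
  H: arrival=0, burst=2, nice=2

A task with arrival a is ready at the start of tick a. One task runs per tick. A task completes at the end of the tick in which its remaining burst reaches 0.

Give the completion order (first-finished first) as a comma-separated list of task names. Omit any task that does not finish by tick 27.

completion order = G, A, B, H, D

t=0: ready={A,H} → run A
t=1: ready={A,B,H} → run A
t=2: ready={A,B,H} → run A
t=3: ready={A,B,H} → run A
t=4: ready={A,B,D,H} → run A
t=5: ready={A,B,D,G,H} → run G
t=6: ready={A,B,D,G,H} → run G
t=7: ready={A,B,D,G,H} → run G
t=8: ready={A,B,D,G,H} → run G
t=9: ready={A,B,D,G,H} → run G
t=10: ready={A,B,D,H} → run A
t=11: ready={B,D,H} → run B
t=12: ready={B,D,H} → run B
t=13: ready={B,D,H} → run B
t=14: ready={B,D,H} → run B
t=15: ready={B,D,H} → run B
t=16: ready={B,D,H} → run B
t=17: ready={B,D,H} → run B
t=18: ready={B,D,H} → run B
t=19: ready={D,H} → run H
t=20: ready={D,H} → run H
t=21: ready={D} → run D
t=22: ready={D} → run D
t=23: (idle)
t=24: (idle)
t=25: (idle)
t=26: (idle)
t=27: (idle)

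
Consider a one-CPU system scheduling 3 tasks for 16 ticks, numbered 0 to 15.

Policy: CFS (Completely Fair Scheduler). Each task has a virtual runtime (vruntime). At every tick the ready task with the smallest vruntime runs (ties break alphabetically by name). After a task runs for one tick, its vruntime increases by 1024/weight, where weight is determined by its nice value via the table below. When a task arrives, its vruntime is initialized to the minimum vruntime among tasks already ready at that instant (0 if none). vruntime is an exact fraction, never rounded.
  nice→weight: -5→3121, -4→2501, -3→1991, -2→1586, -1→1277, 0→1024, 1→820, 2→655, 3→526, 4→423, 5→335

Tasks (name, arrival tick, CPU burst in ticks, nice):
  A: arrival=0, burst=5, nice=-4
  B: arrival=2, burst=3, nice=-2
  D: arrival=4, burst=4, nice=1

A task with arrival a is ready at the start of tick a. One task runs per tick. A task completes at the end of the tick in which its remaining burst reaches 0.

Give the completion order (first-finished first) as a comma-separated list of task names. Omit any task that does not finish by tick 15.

completion order = A, B, D

t=0: vr[A=0] → run A
t=1: vr[A=1024/2501] → run A
t=2: vr[A=2048/2501 B=2048/2501] → run A
t=3: vr[A=3072/2501 B=2048/2501] → run B
t=4: vr[A=3072/2501 B=47616/32513 D=3072/2501] → run A
t=5: vr[A=4096/2501 B=47616/32513 D=3072/2501] → run D
t=6: vr[A=4096/2501 B=47616/32513 D=30976/12505] → run B
t=7: vr[A=4096/2501 B=68608/32513 D=30976/12505] → run A
t=8: vr[B=68608/32513 D=30976/12505] → run B
t=9: vr[D=30976/12505] → run D
t=10: vr[D=46592/12505] → run D
t=11: vr[D=62208/12505] → run D
t=12: (idle)
t=13: (idle)
t=14: (idle)
t=15: (idle)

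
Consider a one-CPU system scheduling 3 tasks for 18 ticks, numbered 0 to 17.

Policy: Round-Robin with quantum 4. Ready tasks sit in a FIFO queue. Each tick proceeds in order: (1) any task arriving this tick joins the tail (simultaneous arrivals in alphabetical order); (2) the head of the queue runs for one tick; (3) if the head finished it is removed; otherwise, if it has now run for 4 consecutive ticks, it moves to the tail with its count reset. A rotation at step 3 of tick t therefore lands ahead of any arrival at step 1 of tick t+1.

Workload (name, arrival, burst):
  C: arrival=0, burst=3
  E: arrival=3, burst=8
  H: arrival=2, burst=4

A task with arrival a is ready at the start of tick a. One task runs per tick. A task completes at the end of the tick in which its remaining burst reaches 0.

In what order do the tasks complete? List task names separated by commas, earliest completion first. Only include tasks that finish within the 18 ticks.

t=0: queue=[C] q_used=0 → run C
t=1: queue=[C] q_used=1 → run C
t=2: queue=[C,H] q_used=2 → run C
t=3: queue=[H,E] q_used=0 → run H
t=4: queue=[H,E] q_used=1 → run H
t=5: queue=[H,E] q_used=2 → run H
t=6: queue=[H,E] q_used=3 → run H
t=7: queue=[E] q_used=0 → run E
t=8: queue=[E] q_used=1 → run E
t=9: queue=[E] q_used=2 → run E
t=10: queue=[E] q_used=3 → run E
t=11: queue=[E] q_used=0 → run E
t=12: queue=[E] q_used=1 → run E
t=13: queue=[E] q_used=2 → run E
t=14: queue=[E] q_used=3 → run E
t=15: (idle)
t=16: (idle)
t=17: (idle)

completion order = C, H, E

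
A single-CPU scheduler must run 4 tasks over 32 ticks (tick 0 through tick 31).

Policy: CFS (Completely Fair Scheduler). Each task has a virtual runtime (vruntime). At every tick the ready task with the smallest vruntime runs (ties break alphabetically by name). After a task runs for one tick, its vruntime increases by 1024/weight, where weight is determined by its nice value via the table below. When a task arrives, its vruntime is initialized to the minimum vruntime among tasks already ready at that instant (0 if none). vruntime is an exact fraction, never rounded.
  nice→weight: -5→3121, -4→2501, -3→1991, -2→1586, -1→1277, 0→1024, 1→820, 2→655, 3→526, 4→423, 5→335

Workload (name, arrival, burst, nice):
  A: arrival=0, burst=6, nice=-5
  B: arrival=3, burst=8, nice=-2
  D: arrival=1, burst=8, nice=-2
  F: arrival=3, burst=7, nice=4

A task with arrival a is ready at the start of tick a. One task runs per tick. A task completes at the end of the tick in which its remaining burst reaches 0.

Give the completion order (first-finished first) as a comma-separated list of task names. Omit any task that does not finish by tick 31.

completion order = A, D, B, F

t=0: vr[A=0] → run A
t=1: vr[A=1024/3121 D=1024/3121] → run A
t=2: vr[A=2048/3121 D=1024/3121] → run D
t=3: vr[A=2048/3121 B=2048/3121 D=2409984/2474953 F=2048/3121] → run A
t=4: vr[A=3072/3121 B=2048/3121 D=2409984/2474953 F=2048/3121] → run B
t=5: vr[A=3072/3121 B=3222016/2474953 D=2409984/2474953 F=2048/3121] → run F
t=6: vr[A=3072/3121 B=3222016/2474953 D=2409984/2474953 F=4062208/1320183] → run D
t=7: vr[A=3072/3121 B=3222016/2474953 D=4007936/2474953 F=4062208/1320183] → run A
t=8: vr[A=4096/3121 B=3222016/2474953 D=4007936/2474953 F=4062208/1320183] → run B
t=9: vr[A=4096/3121 B=4819968/2474953 D=4007936/2474953 F=4062208/1320183] → run A
t=10: vr[A=5120/3121 B=4819968/2474953 D=4007936/2474953 F=4062208/1320183] → run D
t=11: vr[A=5120/3121 B=4819968/2474953 D=5605888/2474953 F=4062208/1320183] → run A
t=12: vr[B=4819968/2474953 D=5605888/2474953 F=4062208/1320183] → run B
t=13: vr[B=6417920/2474953 D=5605888/2474953 F=4062208/1320183] → run D
t=14: vr[B=6417920/2474953 D=7203840/2474953 F=4062208/1320183] → run B
t=15: vr[B=8015872/2474953 D=7203840/2474953 F=4062208/1320183] → run D
t=16: vr[B=8015872/2474953 D=8801792/2474953 F=4062208/1320183] → run F
t=17: vr[B=8015872/2474953 D=8801792/2474953 F=7258112/1320183] → run B
t=18: vr[B=9613824/2474953 D=8801792/2474953 F=7258112/1320183] → run D
t=19: vr[B=9613824/2474953 D=10399744/2474953 F=7258112/1320183] → run B
t=20: vr[B=11211776/2474953 D=10399744/2474953 F=7258112/1320183] → run D
t=21: vr[B=11211776/2474953 D=11997696/2474953 F=7258112/1320183] → run B
t=22: vr[B=12809728/2474953 D=11997696/2474953 F=7258112/1320183] → run D
t=23: vr[B=12809728/2474953 F=7258112/1320183] → run B
t=24: vr[F=7258112/1320183] → run F
t=25: vr[F=3484672/440061] → run F
t=26: vr[F=13649920/1320183] → run F
t=27: vr[F=16845824/1320183] → run F
t=28: vr[F=6680576/440061] → run F
t=29: (idle)
t=30: (idle)
t=31: (idle)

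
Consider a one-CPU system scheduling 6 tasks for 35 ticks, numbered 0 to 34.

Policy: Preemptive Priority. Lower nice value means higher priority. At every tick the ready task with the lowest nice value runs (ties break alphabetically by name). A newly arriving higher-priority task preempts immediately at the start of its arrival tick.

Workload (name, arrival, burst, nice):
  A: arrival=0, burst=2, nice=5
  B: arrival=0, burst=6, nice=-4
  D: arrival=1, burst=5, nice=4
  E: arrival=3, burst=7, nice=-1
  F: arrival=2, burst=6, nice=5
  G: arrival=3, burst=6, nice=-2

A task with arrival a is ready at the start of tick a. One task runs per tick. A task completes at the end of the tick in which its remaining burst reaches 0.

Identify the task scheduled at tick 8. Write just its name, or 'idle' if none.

running at tick 8 = G

t=0: ready={A,B} → run B
t=1: ready={A,B,D} → run B
t=2: ready={A,B,D,F} → run B
t=3: ready={A,B,D,E,F,G} → run B
t=4: ready={A,B,D,E,F,G} → run B
t=5: ready={A,B,D,E,F,G} → run B
t=6: ready={A,D,E,F,G} → run G
t=7: ready={A,D,E,F,G} → run G
t=8: ready={A,D,E,F,G} → run G
t=9: ready={A,D,E,F,G} → run G
t=10: ready={A,D,E,F,G} → run G
t=11: ready={A,D,E,F,G} → run G
t=12: ready={A,D,E,F} → run E
t=13: ready={A,D,E,F} → run E
t=14: ready={A,D,E,F} → run E
t=15: ready={A,D,E,F} → run E
t=16: ready={A,D,E,F} → run E
t=17: ready={A,D,E,F} → run E
t=18: ready={A,D,E,F} → run E
t=19: ready={A,D,F} → run D
t=20: ready={A,D,F} → run D
t=21: ready={A,D,F} → run D
t=22: ready={A,D,F} → run D
t=23: ready={A,D,F} → run D
t=24: ready={A,F} → run A
t=25: ready={A,F} → run A
t=26: ready={F} → run F
t=27: ready={F} → run F
t=28: ready={F} → run F
t=29: ready={F} → run F
t=30: ready={F} → run F
t=31: ready={F} → run F
t=32: (idle)
t=33: (idle)
t=34: (idle)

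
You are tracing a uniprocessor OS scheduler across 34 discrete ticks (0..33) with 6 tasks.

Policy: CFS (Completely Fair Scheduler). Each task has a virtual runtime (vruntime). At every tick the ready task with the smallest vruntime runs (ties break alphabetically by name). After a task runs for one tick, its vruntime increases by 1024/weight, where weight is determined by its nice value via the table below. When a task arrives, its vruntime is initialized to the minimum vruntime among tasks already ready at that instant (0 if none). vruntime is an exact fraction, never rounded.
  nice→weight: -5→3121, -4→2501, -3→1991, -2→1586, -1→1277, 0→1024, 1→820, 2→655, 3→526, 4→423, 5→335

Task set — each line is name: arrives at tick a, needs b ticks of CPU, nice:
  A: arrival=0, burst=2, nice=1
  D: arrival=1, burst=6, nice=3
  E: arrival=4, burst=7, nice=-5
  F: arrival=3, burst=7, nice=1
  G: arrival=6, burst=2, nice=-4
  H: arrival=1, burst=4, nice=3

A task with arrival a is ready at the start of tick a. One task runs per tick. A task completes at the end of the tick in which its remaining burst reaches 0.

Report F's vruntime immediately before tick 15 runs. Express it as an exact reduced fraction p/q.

vruntime(F, start of tick 15) = 768/205

t=0: vr[A=0] → run A
t=1: vr[A=256/205 D=256/205 H=256/205] → run A
t=2: vr[D=256/205 H=256/205] → run D
t=3: vr[D=172288/53915 F=256/205 H=256/205] → run F
t=4: vr[D=172288/53915 E=256/205 F=512/205 H=256/205] → run E
t=5: vr[D=172288/53915 E=1008896/639805 F=512/205 H=256/205] → run H
t=6: vr[D=172288/53915 E=1008896/639805 F=512/205 G=1008896/639805 H=172288/53915] → run E
t=7: vr[D=172288/53915 E=1218816/639805 F=512/205 G=1008896/639805 H=172288/53915] → run G
t=8: vr[D=172288/53915 E=1218816/639805 F=512/205 G=77522176/39028105 H=172288/53915] → run E
t=9: vr[D=172288/53915 E=1428736/639805 F=512/205 G=77522176/39028105 H=172288/53915] → run G
t=10: vr[D=172288/53915 E=1428736/639805 F=512/205 H=172288/53915] → run E
t=11: vr[D=172288/53915 E=1638656/639805 F=512/205 H=172288/53915] → run F
t=12: vr[D=172288/53915 E=1638656/639805 F=768/205 H=172288/53915] → run E
t=13: vr[D=172288/53915 E=1848576/639805 F=768/205 H=172288/53915] → run E
t=14: vr[D=172288/53915 E=2058496/639805 F=768/205 H=172288/53915] → run D
t=15: vr[D=277248/53915 E=2058496/639805 F=768/205 H=172288/53915] → run H
t=16: vr[D=277248/53915 E=2058496/639805 F=768/205 H=277248/53915] → run E
t=17: vr[D=277248/53915 F=768/205 H=277248/53915] → run F
t=18: vr[D=277248/53915 F=1024/205 H=277248/53915] → run F
t=19: vr[D=277248/53915 F=256/41 H=277248/53915] → run D
t=20: vr[D=382208/53915 F=256/41 H=277248/53915] → run H
t=21: vr[D=382208/53915 F=256/41 H=382208/53915] → run F
t=22: vr[D=382208/53915 F=1536/205 H=382208/53915] → run D
t=23: vr[D=487168/53915 F=1536/205 H=382208/53915] → run H
t=24: vr[D=487168/53915 F=1536/205] → run F
t=25: vr[D=487168/53915 F=1792/205] → run F
t=26: vr[D=487168/53915] → run D
t=27: vr[D=592128/53915] → run D
t=28: (idle)
t=29: (idle)
t=30: (idle)
t=31: (idle)
t=32: (idle)
t=33: (idle)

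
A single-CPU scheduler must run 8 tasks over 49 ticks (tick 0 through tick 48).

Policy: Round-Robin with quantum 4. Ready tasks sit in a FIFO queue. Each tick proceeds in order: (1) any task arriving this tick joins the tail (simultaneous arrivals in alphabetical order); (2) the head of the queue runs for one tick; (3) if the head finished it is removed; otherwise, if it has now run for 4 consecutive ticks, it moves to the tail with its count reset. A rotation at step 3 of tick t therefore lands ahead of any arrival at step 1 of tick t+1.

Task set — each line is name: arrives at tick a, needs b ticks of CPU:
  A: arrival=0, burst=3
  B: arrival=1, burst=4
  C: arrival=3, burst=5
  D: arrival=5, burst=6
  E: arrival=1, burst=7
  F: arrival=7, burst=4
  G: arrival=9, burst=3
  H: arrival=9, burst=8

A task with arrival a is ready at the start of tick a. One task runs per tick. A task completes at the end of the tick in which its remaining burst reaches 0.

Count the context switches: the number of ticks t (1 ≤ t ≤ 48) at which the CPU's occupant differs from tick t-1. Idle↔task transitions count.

context switches = 12

t=0: queue=[A] q_used=0 → run A
t=1: queue=[A,B,E] q_used=1 → run A
t=2: queue=[A,B,E] q_used=2 → run A
t=3: queue=[B,E,C] q_used=0 → run B
t=4: queue=[B,E,C] q_used=1 → run B
t=5: queue=[B,E,C,D] q_used=2 → run B
t=6: queue=[B,E,C,D] q_used=3 → run B
t=7: queue=[E,C,D,F] q_used=0 → run E
t=8: queue=[E,C,D,F] q_used=1 → run E
t=9: queue=[E,C,D,F,G,H] q_used=2 → run E
t=10: queue=[E,C,D,F,G,H] q_used=3 → run E
t=11: queue=[C,D,F,G,H,E] q_used=0 → run C
t=12: queue=[C,D,F,G,H,E] q_used=1 → run C
t=13: queue=[C,D,F,G,H,E] q_used=2 → run C
t=14: queue=[C,D,F,G,H,E] q_used=3 → run C
t=15: queue=[D,F,G,H,E,C] q_used=0 → run D
t=16: queue=[D,F,G,H,E,C] q_used=1 → run D
t=17: queue=[D,F,G,H,E,C] q_used=2 → run D
t=18: queue=[D,F,G,H,E,C] q_used=3 → run D
t=19: queue=[F,G,H,E,C,D] q_used=0 → run F
t=20: queue=[F,G,H,E,C,D] q_used=1 → run F
t=21: queue=[F,G,H,E,C,D] q_used=2 → run F
t=22: queue=[F,G,H,E,C,D] q_used=3 → run F
t=23: queue=[G,H,E,C,D] q_used=0 → run G
t=24: queue=[G,H,E,C,D] q_used=1 → run G
t=25: queue=[G,H,E,C,D] q_used=2 → run G
t=26: queue=[H,E,C,D] q_used=0 → run H
t=27: queue=[H,E,C,D] q_used=1 → run H
t=28: queue=[H,E,C,D] q_used=2 → run H
t=29: queue=[H,E,C,D] q_used=3 → run H
t=30: queue=[E,C,D,H] q_used=0 → run E
t=31: queue=[E,C,D,H] q_used=1 → run E
t=32: queue=[E,C,D,H] q_used=2 → run E
t=33: queue=[C,D,H] q_used=0 → run C
t=34: queue=[D,H] q_used=0 → run D
t=35: queue=[D,H] q_used=1 → run D
t=36: queue=[H] q_used=0 → run H
t=37: queue=[H] q_used=1 → run H
t=38: queue=[H] q_used=2 → run H
t=39: queue=[H] q_used=3 → run H
t=40: (idle)
t=41: (idle)
t=42: (idle)
t=43: (idle)
t=44: (idle)
t=45: (idle)
t=46: (idle)
t=47: (idle)
t=48: (idle)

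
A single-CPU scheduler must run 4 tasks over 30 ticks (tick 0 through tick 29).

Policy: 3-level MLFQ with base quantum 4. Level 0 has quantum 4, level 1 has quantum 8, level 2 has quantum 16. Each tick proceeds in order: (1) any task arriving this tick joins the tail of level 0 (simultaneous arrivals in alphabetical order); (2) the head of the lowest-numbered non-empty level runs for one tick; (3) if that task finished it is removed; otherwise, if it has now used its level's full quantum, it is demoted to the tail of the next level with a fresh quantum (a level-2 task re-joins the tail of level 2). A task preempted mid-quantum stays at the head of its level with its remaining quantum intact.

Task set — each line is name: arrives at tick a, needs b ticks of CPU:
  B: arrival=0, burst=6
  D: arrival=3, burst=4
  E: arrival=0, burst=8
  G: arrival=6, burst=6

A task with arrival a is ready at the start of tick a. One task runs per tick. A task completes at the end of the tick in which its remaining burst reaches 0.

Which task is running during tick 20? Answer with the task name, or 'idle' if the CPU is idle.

running at tick 20 = E

t=0: L0/L1/L2 = BE/-/- → run B
t=1: L0/L1/L2 = BE/-/- → run B
t=2: L0/L1/L2 = BE/-/- → run B
t=3: L0/L1/L2 = BED/-/- → run B
t=4: L0/L1/L2 = ED/B/- → run E
t=5: L0/L1/L2 = ED/B/- → run E
t=6: L0/L1/L2 = EDG/B/- → run E
t=7: L0/L1/L2 = EDG/B/- → run E
t=8: L0/L1/L2 = DG/BE/- → run D
t=9: L0/L1/L2 = DG/BE/- → run D
t=10: L0/L1/L2 = DG/BE/- → run D
t=11: L0/L1/L2 = DG/BE/- → run D
t=12: L0/L1/L2 = G/BE/- → run G
t=13: L0/L1/L2 = G/BE/- → run G
t=14: L0/L1/L2 = G/BE/- → run G
t=15: L0/L1/L2 = G/BE/- → run G
t=16: L0/L1/L2 = -/BEG/- → run B
t=17: L0/L1/L2 = -/BEG/- → run B
t=18: L0/L1/L2 = -/EG/- → run E
t=19: L0/L1/L2 = -/EG/- → run E
t=20: L0/L1/L2 = -/EG/- → run E
t=21: L0/L1/L2 = -/EG/- → run E
t=22: L0/L1/L2 = -/G/- → run G
t=23: L0/L1/L2 = -/G/- → run G
t=24: (idle)
t=25: (idle)
t=26: (idle)
t=27: (idle)
t=28: (idle)
t=29: (idle)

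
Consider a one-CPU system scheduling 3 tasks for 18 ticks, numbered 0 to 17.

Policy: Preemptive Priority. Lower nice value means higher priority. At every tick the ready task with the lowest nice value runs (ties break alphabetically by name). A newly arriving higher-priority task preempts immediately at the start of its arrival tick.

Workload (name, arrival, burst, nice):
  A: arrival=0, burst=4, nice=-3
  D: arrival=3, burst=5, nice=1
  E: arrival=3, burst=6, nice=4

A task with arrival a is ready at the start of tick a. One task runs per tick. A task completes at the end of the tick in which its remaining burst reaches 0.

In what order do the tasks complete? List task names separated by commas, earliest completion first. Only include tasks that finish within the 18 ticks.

completion order = A, D, E

t=0: ready={A} → run A
t=1: ready={A} → run A
t=2: ready={A} → run A
t=3: ready={A,D,E} → run A
t=4: ready={D,E} → run D
t=5: ready={D,E} → run D
t=6: ready={D,E} → run D
t=7: ready={D,E} → run D
t=8: ready={D,E} → run D
t=9: ready={E} → run E
t=10: ready={E} → run E
t=11: ready={E} → run E
t=12: ready={E} → run E
t=13: ready={E} → run E
t=14: ready={E} → run E
t=15: (idle)
t=16: (idle)
t=17: (idle)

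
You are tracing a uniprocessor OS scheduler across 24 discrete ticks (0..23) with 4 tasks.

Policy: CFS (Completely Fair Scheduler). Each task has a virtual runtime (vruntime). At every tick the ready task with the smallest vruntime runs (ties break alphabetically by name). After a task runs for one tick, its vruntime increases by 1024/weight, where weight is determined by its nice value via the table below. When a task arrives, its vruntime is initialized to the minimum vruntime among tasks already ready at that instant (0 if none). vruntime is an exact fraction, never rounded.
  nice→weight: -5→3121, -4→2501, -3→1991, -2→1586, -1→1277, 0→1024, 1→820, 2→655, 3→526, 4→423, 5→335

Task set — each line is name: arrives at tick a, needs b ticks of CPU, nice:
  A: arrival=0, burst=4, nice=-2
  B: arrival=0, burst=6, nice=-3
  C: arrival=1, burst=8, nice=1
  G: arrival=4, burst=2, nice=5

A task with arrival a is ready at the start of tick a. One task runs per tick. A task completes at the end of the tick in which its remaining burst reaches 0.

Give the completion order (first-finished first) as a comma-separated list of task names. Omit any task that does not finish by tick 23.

completion order = A, B, G, C

t=0: vr[A=0 B=0] → run A
t=1: vr[A=512/793 B=0 C=0] → run B
t=2: vr[A=512/793 B=1024/1991 C=0] → run C
t=3: vr[A=512/793 B=1024/1991 C=256/205] → run B
t=4: vr[A=512/793 B=2048/1991 C=256/205 G=512/793] → run A
t=5: vr[A=1024/793 B=2048/1991 C=256/205 G=512/793] → run G
t=6: vr[A=1024/793 B=2048/1991 C=256/205 G=983552/265655] → run B
t=7: vr[A=1024/793 B=3072/1991 C=256/205 G=983552/265655] → run C
t=8: vr[A=1024/793 B=3072/1991 C=512/205 G=983552/265655] → run A
t=9: vr[A=1536/793 B=3072/1991 C=512/205 G=983552/265655] → run B
t=10: vr[A=1536/793 B=4096/1991 C=512/205 G=983552/265655] → run A
t=11: vr[B=4096/1991 C=512/205 G=983552/265655] → run B
t=12: vr[B=5120/1991 C=512/205 G=983552/265655] → run C
t=13: vr[B=5120/1991 C=768/205 G=983552/265655] → run B
t=14: vr[C=768/205 G=983552/265655] → run G
t=15: vr[C=768/205] → run C
t=16: vr[C=1024/205] → run C
t=17: vr[C=256/41] → run C
t=18: vr[C=1536/205] → run C
t=19: vr[C=1792/205] → run C
t=20: (idle)
t=21: (idle)
t=22: (idle)
t=23: (idle)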